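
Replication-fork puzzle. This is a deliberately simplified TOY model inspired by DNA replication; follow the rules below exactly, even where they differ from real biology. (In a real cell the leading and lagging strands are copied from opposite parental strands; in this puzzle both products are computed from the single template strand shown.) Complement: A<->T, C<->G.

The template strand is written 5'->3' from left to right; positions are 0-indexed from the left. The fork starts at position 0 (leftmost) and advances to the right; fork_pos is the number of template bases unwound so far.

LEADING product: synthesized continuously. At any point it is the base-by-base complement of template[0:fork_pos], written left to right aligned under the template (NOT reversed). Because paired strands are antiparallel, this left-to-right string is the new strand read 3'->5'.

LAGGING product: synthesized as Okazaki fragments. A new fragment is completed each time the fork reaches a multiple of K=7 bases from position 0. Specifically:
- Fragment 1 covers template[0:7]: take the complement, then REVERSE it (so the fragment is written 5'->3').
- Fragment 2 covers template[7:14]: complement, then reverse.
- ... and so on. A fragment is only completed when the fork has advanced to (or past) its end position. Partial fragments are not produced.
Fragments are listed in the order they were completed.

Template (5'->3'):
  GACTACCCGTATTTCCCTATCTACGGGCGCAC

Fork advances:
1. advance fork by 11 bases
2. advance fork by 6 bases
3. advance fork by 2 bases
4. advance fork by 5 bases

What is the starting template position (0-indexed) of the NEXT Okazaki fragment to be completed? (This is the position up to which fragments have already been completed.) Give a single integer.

Answer: 21

Derivation:
Step 1: advance 11 -> fork_pos = 0 + 11 = 11. Reached multiple(s) of 7: 7 -> fragment 1 completed (1 total).
Step 2: advance 6 -> fork_pos = 11 + 6 = 17. Reached multiple(s) of 7: 14 -> fragment 2 completed (2 total).
Step 3: advance 2 -> fork_pos = 17 + 2 = 19. Next multiple of 7 is 21 (not reached); still 2 fragment(s).
Step 4: advance 5 -> fork_pos = 19 + 5 = 24. Reached multiple(s) of 7: 21 -> fragment 3 completed (3 total).
3 fragment(s) completed, covering template[0:21] (3 x 7 = 21). The next fragment, fragment 4, covers template[21:28], so it starts at position 21.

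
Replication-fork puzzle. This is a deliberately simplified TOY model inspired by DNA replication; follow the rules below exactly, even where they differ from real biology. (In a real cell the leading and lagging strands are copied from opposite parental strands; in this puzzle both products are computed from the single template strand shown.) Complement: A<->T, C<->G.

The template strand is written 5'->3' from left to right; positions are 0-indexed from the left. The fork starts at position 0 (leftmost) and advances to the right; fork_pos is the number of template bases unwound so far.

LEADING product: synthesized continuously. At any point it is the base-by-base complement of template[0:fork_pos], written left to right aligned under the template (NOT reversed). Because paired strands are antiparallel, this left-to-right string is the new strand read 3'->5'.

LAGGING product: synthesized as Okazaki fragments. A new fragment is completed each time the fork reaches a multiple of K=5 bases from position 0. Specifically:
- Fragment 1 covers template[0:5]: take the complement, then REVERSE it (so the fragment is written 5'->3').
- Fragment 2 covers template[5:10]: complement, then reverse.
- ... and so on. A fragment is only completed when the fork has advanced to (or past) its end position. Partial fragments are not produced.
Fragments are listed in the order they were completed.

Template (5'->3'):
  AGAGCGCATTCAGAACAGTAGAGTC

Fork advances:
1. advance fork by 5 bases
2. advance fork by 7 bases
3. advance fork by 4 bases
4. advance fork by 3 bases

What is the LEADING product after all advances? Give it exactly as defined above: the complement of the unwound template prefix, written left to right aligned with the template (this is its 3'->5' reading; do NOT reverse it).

Answer: TCTCGCGTAAGTCTTGTCA

Derivation:
Step 1: advance 5 -> fork_pos = 0 + 5 = 5.
Step 2: advance 7 -> fork_pos = 5 + 7 = 12.
Step 3: advance 4 -> fork_pos = 12 + 4 = 16.
Step 4: advance 3 -> fork_pos = 16 + 3 = 19.
Unwound prefix: template[0:19] = AGAGCGCATTCAGAACAGT
Complement it base by base (A<->T, C<->G), keeping left-to-right order:
  [0:5] AGAGC -> TCTCG
  [5:10] GCATT -> CGTAA
  [10:15] CAGAA -> GTCTT
  [15:19] CAGT -> GTCA
Concatenate: TCTCGCGTAAGTCTTGTCA (length 19; written aligned with the template, i.e. 3'->5').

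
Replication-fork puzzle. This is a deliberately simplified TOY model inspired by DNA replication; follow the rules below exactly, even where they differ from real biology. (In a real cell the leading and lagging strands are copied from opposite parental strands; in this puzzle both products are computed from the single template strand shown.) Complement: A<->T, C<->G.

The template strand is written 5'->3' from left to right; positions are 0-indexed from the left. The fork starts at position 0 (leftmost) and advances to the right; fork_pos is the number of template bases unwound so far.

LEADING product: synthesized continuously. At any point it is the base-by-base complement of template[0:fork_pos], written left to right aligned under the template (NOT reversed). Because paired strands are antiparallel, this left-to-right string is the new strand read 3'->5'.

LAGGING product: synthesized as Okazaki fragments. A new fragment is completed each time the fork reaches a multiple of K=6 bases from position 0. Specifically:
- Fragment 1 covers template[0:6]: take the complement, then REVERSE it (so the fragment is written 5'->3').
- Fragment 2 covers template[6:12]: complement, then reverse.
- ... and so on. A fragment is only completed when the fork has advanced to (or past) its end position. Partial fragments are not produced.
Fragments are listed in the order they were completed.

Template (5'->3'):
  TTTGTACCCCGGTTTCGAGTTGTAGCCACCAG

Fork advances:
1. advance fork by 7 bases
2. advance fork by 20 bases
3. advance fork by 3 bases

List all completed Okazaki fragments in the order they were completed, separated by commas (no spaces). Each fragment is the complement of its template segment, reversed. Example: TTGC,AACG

Answer: TACAAA,CCGGGG,TCGAAA,TACAAC,GGTGGC

Derivation:
Step 1: advance 7 -> fork_pos = 0 + 7 = 7. Reached multiple(s) of 6: 6 -> fragment 1 completed (1 total).
Step 2: advance 20 -> fork_pos = 7 + 20 = 27. Reached multiple(s) of 6: 12, 18, 24 -> fragments 2-4 completed (4 total).
Step 3: advance 3 -> fork_pos = 27 + 3 = 30. Reached multiple(s) of 6: 30 -> fragment 5 completed (5 total).
Final fork_pos = 30, so 5 fragment(s) are complete. Build each: template segment -> complement -> reverse.
Fragment 1: template[0:6] = TTTGTA -> complement AAACAT -> reversed TACAAA
Fragment 2: template[6:12] = CCCCGG -> complement GGGGCC -> reversed CCGGGG
Fragment 3: template[12:18] = TTTCGA -> complement AAAGCT -> reversed TCGAAA
Fragment 4: template[18:24] = GTTGTA -> complement CAACAT -> reversed TACAAC
Fragment 5: template[24:30] = GCCACC -> complement CGGTGG -> reversed GGTGGC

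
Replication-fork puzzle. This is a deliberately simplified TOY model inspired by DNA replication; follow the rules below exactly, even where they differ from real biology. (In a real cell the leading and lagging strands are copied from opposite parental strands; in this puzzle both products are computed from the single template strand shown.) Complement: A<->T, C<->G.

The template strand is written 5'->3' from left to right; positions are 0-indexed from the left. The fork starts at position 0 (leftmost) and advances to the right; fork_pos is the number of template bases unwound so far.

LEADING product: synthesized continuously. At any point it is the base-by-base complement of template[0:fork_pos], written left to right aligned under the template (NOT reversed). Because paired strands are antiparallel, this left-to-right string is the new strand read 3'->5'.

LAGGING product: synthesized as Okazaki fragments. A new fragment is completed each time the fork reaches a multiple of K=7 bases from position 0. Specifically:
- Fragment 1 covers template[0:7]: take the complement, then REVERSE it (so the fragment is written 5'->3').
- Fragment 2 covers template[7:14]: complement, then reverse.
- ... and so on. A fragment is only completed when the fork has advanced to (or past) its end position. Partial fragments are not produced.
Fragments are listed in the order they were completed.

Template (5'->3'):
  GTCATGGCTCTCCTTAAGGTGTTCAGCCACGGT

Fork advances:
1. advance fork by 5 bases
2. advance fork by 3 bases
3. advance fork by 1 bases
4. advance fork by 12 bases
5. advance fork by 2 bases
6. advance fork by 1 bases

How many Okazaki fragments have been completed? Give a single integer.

Answer: 3

Derivation:
Step 1: advance 5 -> fork_pos = 0 + 5 = 5. Next multiple of 7 is 7 (not reached); still 0 fragment(s).
Step 2: advance 3 -> fork_pos = 5 + 3 = 8. Reached multiple(s) of 7: 7 -> fragment 1 completed (1 total).
Step 3: advance 1 -> fork_pos = 8 + 1 = 9. Next multiple of 7 is 14 (not reached); still 1 fragment(s).
Step 4: advance 12 -> fork_pos = 9 + 12 = 21. Reached multiple(s) of 7: 14, 21 -> fragments 2-3 completed (3 total).
Step 5: advance 2 -> fork_pos = 21 + 2 = 23. Next multiple of 7 is 28 (not reached); still 3 fragment(s).
Step 6: advance 1 -> fork_pos = 23 + 1 = 24. Next multiple of 7 is 28 (not reached); still 3 fragment(s).
Check: final fork_pos = 24; the multiples of 7 that are <= 24 are 7..21 -> 24 // 7 = 3 completed fragment(s).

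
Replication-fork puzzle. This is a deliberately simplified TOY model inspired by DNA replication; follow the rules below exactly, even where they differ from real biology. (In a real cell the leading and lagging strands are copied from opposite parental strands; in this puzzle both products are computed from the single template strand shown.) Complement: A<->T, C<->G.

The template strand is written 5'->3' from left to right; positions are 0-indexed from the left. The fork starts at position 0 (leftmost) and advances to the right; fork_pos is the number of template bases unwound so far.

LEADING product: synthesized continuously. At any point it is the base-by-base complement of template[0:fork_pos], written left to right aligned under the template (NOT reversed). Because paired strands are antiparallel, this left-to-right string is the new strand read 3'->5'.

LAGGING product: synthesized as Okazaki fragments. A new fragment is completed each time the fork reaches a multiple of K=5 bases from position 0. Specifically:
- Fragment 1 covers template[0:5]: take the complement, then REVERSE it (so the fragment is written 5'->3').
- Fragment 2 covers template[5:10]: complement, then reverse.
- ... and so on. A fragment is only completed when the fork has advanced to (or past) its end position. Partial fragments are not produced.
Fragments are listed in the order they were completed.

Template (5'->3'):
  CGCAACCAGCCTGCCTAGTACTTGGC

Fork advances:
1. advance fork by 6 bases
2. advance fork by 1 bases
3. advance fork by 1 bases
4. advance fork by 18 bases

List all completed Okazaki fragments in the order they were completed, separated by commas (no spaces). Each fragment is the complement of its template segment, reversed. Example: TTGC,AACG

Step 1: advance 6 -> fork_pos = 0 + 6 = 6. Reached multiple(s) of 5: 5 -> fragment 1 completed (1 total).
Step 2: advance 1 -> fork_pos = 6 + 1 = 7. Next multiple of 5 is 10 (not reached); still 1 fragment(s).
Step 3: advance 1 -> fork_pos = 7 + 1 = 8. Next multiple of 5 is 10 (not reached); still 1 fragment(s).
Step 4: advance 18 -> fork_pos = 8 + 18 = 26. Reached multiple(s) of 5: 10, 15, 20, 25 -> fragments 2-5 completed (5 total).
Final fork_pos = 26, so 5 fragment(s) are complete. Build each: template segment -> complement -> reverse.
Fragment 1: template[0:5] = CGCAA -> complement GCGTT -> reversed TTGCG
Fragment 2: template[5:10] = CCAGC -> complement GGTCG -> reversed GCTGG
Fragment 3: template[10:15] = CTGCC -> complement GACGG -> reversed GGCAG
Fragment 4: template[15:20] = TAGTA -> complement ATCAT -> reversed TACTA
Fragment 5: template[20:25] = CTTGG -> complement GAACC -> reversed CCAAG

Answer: TTGCG,GCTGG,GGCAG,TACTA,CCAAG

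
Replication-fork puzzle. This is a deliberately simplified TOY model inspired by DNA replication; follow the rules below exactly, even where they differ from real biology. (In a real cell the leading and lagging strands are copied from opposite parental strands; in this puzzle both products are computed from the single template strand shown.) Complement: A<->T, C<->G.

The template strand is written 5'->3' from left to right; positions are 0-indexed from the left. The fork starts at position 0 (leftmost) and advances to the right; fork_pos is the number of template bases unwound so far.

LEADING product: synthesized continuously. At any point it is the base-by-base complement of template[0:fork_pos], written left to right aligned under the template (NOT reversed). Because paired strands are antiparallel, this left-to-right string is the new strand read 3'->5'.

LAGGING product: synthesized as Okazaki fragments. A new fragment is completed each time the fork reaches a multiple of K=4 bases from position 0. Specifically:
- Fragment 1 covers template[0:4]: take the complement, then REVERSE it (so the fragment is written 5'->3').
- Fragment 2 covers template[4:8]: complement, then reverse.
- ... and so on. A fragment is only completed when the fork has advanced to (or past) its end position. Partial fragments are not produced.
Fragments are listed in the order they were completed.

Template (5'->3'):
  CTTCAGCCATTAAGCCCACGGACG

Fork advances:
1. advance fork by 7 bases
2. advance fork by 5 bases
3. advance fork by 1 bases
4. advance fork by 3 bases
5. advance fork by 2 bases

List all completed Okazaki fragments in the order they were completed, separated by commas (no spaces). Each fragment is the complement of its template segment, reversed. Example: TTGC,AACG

Answer: GAAG,GGCT,TAAT,GGCT

Derivation:
Step 1: advance 7 -> fork_pos = 0 + 7 = 7. Reached multiple(s) of 4: 4 -> fragment 1 completed (1 total).
Step 2: advance 5 -> fork_pos = 7 + 5 = 12. Reached multiple(s) of 4: 8, 12 -> fragments 2-3 completed (3 total).
Step 3: advance 1 -> fork_pos = 12 + 1 = 13. Next multiple of 4 is 16 (not reached); still 3 fragment(s).
Step 4: advance 3 -> fork_pos = 13 + 3 = 16. Reached multiple(s) of 4: 16 -> fragment 4 completed (4 total).
Step 5: advance 2 -> fork_pos = 16 + 2 = 18. Next multiple of 4 is 20 (not reached); still 4 fragment(s).
Final fork_pos = 18, so 4 fragment(s) are complete. Build each: template segment -> complement -> reverse.
Fragment 1: template[0:4] = CTTC -> complement GAAG -> reversed GAAG
Fragment 2: template[4:8] = AGCC -> complement TCGG -> reversed GGCT
Fragment 3: template[8:12] = ATTA -> complement TAAT -> reversed TAAT
Fragment 4: template[12:16] = AGCC -> complement TCGG -> reversed GGCT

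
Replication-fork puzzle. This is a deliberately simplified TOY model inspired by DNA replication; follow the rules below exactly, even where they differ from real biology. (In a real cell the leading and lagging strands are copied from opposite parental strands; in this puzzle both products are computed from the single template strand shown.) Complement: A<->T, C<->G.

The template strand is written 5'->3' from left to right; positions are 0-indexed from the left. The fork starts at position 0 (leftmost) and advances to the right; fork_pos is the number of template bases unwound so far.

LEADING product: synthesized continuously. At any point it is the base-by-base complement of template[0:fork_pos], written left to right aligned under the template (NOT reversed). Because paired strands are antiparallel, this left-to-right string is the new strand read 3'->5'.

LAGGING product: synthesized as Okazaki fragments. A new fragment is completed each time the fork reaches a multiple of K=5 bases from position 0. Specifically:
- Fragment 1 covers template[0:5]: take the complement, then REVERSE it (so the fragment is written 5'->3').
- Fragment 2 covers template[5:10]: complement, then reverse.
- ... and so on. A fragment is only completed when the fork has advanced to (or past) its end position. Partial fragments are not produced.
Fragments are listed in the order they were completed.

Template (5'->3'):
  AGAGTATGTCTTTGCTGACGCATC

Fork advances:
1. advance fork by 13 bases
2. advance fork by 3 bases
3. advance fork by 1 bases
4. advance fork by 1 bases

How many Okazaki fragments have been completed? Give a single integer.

Answer: 3

Derivation:
Step 1: advance 13 -> fork_pos = 0 + 13 = 13. Reached multiple(s) of 5: 5, 10 -> fragments 1-2 completed (2 total).
Step 2: advance 3 -> fork_pos = 13 + 3 = 16. Reached multiple(s) of 5: 15 -> fragment 3 completed (3 total).
Step 3: advance 1 -> fork_pos = 16 + 1 = 17. Next multiple of 5 is 20 (not reached); still 3 fragment(s).
Step 4: advance 1 -> fork_pos = 17 + 1 = 18. Next multiple of 5 is 20 (not reached); still 3 fragment(s).
Check: final fork_pos = 18; the multiples of 5 that are <= 18 are 5..15 -> 18 // 5 = 3 completed fragment(s).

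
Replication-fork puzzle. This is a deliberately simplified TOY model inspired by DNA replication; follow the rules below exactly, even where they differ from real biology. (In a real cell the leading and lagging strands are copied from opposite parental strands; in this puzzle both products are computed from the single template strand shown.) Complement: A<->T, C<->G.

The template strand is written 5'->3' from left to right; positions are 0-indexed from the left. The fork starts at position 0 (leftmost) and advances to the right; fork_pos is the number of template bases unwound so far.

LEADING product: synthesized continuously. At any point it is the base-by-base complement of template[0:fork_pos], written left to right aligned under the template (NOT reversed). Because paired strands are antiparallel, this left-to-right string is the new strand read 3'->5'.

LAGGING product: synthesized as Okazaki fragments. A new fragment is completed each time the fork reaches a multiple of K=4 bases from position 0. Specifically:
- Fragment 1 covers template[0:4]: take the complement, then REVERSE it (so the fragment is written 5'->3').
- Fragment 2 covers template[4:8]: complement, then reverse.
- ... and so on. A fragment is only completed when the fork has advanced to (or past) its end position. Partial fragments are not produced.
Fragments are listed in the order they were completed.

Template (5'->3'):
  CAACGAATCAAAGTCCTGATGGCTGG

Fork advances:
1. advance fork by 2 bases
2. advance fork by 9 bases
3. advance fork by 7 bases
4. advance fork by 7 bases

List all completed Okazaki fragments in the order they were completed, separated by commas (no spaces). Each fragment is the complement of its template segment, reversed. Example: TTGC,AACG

Step 1: advance 2 -> fork_pos = 0 + 2 = 2. Next multiple of 4 is 4 (not reached); still 0 fragment(s).
Step 2: advance 9 -> fork_pos = 2 + 9 = 11. Reached multiple(s) of 4: 4, 8 -> fragments 1-2 completed (2 total).
Step 3: advance 7 -> fork_pos = 11 + 7 = 18. Reached multiple(s) of 4: 12, 16 -> fragments 3-4 completed (4 total).
Step 4: advance 7 -> fork_pos = 18 + 7 = 25. Reached multiple(s) of 4: 20, 24 -> fragments 5-6 completed (6 total).
Final fork_pos = 25, so 6 fragment(s) are complete. Build each: template segment -> complement -> reverse.
Fragment 1: template[0:4] = CAAC -> complement GTTG -> reversed GTTG
Fragment 2: template[4:8] = GAAT -> complement CTTA -> reversed ATTC
Fragment 3: template[8:12] = CAAA -> complement GTTT -> reversed TTTG
Fragment 4: template[12:16] = GTCC -> complement CAGG -> reversed GGAC
Fragment 5: template[16:20] = TGAT -> complement ACTA -> reversed ATCA
Fragment 6: template[20:24] = GGCT -> complement CCGA -> reversed AGCC

Answer: GTTG,ATTC,TTTG,GGAC,ATCA,AGCC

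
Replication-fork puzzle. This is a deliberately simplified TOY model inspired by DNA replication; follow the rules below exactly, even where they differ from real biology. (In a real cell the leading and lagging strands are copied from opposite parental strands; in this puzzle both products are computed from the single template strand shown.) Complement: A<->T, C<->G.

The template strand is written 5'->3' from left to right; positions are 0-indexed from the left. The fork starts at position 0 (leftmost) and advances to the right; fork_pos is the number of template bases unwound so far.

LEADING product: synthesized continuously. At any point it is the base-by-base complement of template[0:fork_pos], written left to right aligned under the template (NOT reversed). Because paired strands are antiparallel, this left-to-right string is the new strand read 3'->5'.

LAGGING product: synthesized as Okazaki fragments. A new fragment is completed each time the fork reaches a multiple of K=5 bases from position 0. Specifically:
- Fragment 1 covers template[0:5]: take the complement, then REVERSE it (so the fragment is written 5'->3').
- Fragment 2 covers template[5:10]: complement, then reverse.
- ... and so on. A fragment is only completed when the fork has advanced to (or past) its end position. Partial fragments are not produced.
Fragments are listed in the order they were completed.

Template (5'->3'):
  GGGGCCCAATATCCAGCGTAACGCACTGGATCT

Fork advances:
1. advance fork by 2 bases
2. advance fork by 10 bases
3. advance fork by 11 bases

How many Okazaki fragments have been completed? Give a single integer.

Step 1: advance 2 -> fork_pos = 0 + 2 = 2. Next multiple of 5 is 5 (not reached); still 0 fragment(s).
Step 2: advance 10 -> fork_pos = 2 + 10 = 12. Reached multiple(s) of 5: 5, 10 -> fragments 1-2 completed (2 total).
Step 3: advance 11 -> fork_pos = 12 + 11 = 23. Reached multiple(s) of 5: 15, 20 -> fragments 3-4 completed (4 total).
Check: final fork_pos = 23; the multiples of 5 that are <= 23 are 5..20 -> 23 // 5 = 4 completed fragment(s).

Answer: 4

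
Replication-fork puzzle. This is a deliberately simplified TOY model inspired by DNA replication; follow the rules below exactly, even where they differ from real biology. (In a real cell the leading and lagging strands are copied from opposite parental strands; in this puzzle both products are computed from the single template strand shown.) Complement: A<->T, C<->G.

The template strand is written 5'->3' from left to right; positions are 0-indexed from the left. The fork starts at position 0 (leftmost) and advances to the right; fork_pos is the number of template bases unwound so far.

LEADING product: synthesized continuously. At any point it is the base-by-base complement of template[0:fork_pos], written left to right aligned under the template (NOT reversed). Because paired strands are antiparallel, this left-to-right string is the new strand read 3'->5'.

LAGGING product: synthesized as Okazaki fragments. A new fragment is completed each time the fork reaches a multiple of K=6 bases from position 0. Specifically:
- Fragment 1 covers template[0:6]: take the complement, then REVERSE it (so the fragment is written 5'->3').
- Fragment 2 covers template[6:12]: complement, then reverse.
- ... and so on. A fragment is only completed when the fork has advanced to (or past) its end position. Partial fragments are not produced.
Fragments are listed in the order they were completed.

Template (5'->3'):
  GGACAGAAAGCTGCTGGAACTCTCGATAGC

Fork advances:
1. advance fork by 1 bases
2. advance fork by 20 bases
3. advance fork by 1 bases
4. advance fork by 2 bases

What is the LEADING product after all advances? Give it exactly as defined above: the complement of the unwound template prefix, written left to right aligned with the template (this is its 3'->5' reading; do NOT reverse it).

Answer: CCTGTCTTTCGACGACCTTGAGAG

Derivation:
Step 1: advance 1 -> fork_pos = 0 + 1 = 1.
Step 2: advance 20 -> fork_pos = 1 + 20 = 21.
Step 3: advance 1 -> fork_pos = 21 + 1 = 22.
Step 4: advance 2 -> fork_pos = 22 + 2 = 24.
Unwound prefix: template[0:24] = GGACAGAAAGCTGCTGGAACTCTC
Complement it base by base (A<->T, C<->G), keeping left-to-right order:
  [0:5] GGACA -> CCTGT
  [5:10] GAAAG -> CTTTC
  [10:15] CTGCT -> GACGA
  [15:20] GGAAC -> CCTTG
  [20:24] TCTC -> AGAG
Concatenate: CCTGTCTTTCGACGACCTTGAGAG (length 24; written aligned with the template, i.e. 3'->5').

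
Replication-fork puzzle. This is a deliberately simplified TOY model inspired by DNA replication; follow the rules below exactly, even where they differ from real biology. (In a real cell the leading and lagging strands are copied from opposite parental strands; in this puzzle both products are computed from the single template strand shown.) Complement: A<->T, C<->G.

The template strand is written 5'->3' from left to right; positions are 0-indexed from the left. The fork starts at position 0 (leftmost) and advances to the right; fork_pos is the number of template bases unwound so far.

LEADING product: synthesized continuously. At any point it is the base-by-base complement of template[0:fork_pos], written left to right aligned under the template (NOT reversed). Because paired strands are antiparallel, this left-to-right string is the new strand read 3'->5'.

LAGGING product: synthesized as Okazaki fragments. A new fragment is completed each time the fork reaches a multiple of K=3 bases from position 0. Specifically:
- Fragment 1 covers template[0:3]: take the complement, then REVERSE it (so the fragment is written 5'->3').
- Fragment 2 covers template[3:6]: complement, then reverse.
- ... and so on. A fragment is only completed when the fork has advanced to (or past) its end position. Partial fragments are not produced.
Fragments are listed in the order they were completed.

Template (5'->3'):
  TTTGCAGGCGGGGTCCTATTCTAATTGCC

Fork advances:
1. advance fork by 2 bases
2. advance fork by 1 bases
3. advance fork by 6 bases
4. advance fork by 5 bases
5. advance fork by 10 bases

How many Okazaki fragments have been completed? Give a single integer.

Answer: 8

Derivation:
Step 1: advance 2 -> fork_pos = 0 + 2 = 2. Next multiple of 3 is 3 (not reached); still 0 fragment(s).
Step 2: advance 1 -> fork_pos = 2 + 1 = 3. Reached multiple(s) of 3: 3 -> fragment 1 completed (1 total).
Step 3: advance 6 -> fork_pos = 3 + 6 = 9. Reached multiple(s) of 3: 6, 9 -> fragments 2-3 completed (3 total).
Step 4: advance 5 -> fork_pos = 9 + 5 = 14. Reached multiple(s) of 3: 12 -> fragment 4 completed (4 total).
Step 5: advance 10 -> fork_pos = 14 + 10 = 24. Reached multiple(s) of 3: 15, 18, 21, 24 -> fragments 5-8 completed (8 total).
Check: final fork_pos = 24; the multiples of 3 that are <= 24 are 3..24 -> 24 // 3 = 8 completed fragment(s).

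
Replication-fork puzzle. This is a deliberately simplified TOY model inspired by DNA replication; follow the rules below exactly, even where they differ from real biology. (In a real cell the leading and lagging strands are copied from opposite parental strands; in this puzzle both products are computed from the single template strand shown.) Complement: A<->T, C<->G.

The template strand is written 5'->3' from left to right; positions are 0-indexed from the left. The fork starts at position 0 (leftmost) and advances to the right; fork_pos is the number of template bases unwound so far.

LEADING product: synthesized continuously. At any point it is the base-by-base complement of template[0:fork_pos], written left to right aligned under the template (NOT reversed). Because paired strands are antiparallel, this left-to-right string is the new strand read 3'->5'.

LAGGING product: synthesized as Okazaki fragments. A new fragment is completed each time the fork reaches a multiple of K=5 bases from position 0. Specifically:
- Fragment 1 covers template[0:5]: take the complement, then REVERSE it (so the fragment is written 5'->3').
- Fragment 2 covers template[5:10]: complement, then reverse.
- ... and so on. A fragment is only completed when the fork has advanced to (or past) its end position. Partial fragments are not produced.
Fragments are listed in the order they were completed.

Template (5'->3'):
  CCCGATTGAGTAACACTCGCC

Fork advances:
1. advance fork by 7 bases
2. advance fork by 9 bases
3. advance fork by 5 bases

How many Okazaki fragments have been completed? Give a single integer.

Step 1: advance 7 -> fork_pos = 0 + 7 = 7. Reached multiple(s) of 5: 5 -> fragment 1 completed (1 total).
Step 2: advance 9 -> fork_pos = 7 + 9 = 16. Reached multiple(s) of 5: 10, 15 -> fragments 2-3 completed (3 total).
Step 3: advance 5 -> fork_pos = 16 + 5 = 21. Reached multiple(s) of 5: 20 -> fragment 4 completed (4 total).
Check: final fork_pos = 21; the multiples of 5 that are <= 21 are 5..20 -> 21 // 5 = 4 completed fragment(s).

Answer: 4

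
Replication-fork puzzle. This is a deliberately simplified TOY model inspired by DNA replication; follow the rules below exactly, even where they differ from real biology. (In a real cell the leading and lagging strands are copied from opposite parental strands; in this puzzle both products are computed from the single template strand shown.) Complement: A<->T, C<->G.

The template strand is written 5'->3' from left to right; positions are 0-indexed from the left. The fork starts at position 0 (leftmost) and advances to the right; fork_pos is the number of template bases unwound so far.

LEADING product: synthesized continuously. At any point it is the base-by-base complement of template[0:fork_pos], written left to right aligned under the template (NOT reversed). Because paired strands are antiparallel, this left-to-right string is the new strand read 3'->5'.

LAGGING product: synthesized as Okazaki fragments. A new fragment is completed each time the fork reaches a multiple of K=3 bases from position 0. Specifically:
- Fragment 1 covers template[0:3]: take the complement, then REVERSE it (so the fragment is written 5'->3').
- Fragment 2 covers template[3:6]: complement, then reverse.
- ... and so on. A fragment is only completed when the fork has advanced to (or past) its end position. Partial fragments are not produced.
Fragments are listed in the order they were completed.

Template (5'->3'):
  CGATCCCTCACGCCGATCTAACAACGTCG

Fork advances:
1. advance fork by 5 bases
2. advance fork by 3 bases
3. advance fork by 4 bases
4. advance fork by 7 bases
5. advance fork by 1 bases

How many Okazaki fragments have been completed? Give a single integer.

Step 1: advance 5 -> fork_pos = 0 + 5 = 5. Reached multiple(s) of 3: 3 -> fragment 1 completed (1 total).
Step 2: advance 3 -> fork_pos = 5 + 3 = 8. Reached multiple(s) of 3: 6 -> fragment 2 completed (2 total).
Step 3: advance 4 -> fork_pos = 8 + 4 = 12. Reached multiple(s) of 3: 9, 12 -> fragments 3-4 completed (4 total).
Step 4: advance 7 -> fork_pos = 12 + 7 = 19. Reached multiple(s) of 3: 15, 18 -> fragments 5-6 completed (6 total).
Step 5: advance 1 -> fork_pos = 19 + 1 = 20. Next multiple of 3 is 21 (not reached); still 6 fragment(s).
Check: final fork_pos = 20; the multiples of 3 that are <= 20 are 3..18 -> 20 // 3 = 6 completed fragment(s).

Answer: 6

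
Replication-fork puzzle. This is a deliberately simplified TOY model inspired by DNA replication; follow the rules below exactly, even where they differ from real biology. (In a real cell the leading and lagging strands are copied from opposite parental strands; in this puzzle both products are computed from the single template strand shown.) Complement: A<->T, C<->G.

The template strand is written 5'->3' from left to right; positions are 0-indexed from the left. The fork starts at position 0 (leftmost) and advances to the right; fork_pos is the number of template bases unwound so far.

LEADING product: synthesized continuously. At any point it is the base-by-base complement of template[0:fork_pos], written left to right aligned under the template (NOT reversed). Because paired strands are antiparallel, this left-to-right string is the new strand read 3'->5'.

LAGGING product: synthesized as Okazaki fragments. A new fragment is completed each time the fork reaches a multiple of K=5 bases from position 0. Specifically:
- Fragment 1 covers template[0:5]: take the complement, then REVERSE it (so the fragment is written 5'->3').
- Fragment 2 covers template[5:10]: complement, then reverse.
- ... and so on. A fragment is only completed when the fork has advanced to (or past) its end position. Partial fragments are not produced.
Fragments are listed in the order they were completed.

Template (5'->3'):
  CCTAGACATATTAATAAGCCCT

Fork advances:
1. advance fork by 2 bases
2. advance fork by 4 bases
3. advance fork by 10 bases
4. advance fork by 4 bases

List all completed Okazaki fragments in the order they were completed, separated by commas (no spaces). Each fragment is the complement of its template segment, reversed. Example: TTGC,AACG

Step 1: advance 2 -> fork_pos = 0 + 2 = 2. Next multiple of 5 is 5 (not reached); still 0 fragment(s).
Step 2: advance 4 -> fork_pos = 2 + 4 = 6. Reached multiple(s) of 5: 5 -> fragment 1 completed (1 total).
Step 3: advance 10 -> fork_pos = 6 + 10 = 16. Reached multiple(s) of 5: 10, 15 -> fragments 2-3 completed (3 total).
Step 4: advance 4 -> fork_pos = 16 + 4 = 20. Reached multiple(s) of 5: 20 -> fragment 4 completed (4 total).
Final fork_pos = 20, so 4 fragment(s) are complete. Build each: template segment -> complement -> reverse.
Fragment 1: template[0:5] = CCTAG -> complement GGATC -> reversed CTAGG
Fragment 2: template[5:10] = ACATA -> complement TGTAT -> reversed TATGT
Fragment 3: template[10:15] = TTAAT -> complement AATTA -> reversed ATTAA
Fragment 4: template[15:20] = AAGCC -> complement TTCGG -> reversed GGCTT

Answer: CTAGG,TATGT,ATTAA,GGCTT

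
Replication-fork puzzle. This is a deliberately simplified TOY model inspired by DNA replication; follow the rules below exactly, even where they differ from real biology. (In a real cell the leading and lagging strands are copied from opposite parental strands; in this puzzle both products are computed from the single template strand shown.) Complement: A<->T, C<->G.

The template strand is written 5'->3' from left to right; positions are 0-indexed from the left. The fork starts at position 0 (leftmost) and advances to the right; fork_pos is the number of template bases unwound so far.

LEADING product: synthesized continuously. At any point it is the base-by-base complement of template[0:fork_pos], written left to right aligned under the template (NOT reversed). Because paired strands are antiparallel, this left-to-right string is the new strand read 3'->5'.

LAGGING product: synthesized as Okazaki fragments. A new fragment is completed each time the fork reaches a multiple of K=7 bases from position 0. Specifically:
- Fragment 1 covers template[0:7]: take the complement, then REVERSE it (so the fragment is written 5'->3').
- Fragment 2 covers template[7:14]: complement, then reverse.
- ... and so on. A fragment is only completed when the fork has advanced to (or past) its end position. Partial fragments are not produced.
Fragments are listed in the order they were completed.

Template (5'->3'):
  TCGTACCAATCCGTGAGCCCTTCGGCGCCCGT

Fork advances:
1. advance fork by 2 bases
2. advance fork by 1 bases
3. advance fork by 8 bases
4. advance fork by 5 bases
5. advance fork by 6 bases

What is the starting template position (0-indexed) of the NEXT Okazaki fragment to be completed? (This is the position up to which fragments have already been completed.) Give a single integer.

Step 1: advance 2 -> fork_pos = 0 + 2 = 2. Next multiple of 7 is 7 (not reached); still 0 fragment(s).
Step 2: advance 1 -> fork_pos = 2 + 1 = 3. Next multiple of 7 is 7 (not reached); still 0 fragment(s).
Step 3: advance 8 -> fork_pos = 3 + 8 = 11. Reached multiple(s) of 7: 7 -> fragment 1 completed (1 total).
Step 4: advance 5 -> fork_pos = 11 + 5 = 16. Reached multiple(s) of 7: 14 -> fragment 2 completed (2 total).
Step 5: advance 6 -> fork_pos = 16 + 6 = 22. Reached multiple(s) of 7: 21 -> fragment 3 completed (3 total).
3 fragment(s) completed, covering template[0:21] (3 x 7 = 21). The next fragment, fragment 4, covers template[21:28], so it starts at position 21.

Answer: 21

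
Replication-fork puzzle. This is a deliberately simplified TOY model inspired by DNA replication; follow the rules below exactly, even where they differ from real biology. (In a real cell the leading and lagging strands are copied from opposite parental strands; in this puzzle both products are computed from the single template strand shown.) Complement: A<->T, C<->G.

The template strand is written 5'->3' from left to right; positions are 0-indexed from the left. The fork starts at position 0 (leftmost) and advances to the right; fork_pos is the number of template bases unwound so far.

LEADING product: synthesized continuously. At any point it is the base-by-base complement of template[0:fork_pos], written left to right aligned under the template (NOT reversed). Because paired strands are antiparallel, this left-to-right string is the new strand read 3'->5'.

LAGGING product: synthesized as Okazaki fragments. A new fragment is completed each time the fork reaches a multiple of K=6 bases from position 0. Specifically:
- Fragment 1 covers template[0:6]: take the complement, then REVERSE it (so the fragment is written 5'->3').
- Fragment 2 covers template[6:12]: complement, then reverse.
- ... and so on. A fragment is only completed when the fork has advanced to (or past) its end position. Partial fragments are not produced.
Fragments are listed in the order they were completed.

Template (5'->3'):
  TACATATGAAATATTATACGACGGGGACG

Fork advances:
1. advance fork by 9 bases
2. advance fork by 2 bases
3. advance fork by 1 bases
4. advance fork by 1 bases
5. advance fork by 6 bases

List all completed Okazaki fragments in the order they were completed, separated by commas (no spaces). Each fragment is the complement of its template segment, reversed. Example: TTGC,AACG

Answer: TATGTA,ATTTCA,TATAAT

Derivation:
Step 1: advance 9 -> fork_pos = 0 + 9 = 9. Reached multiple(s) of 6: 6 -> fragment 1 completed (1 total).
Step 2: advance 2 -> fork_pos = 9 + 2 = 11. Next multiple of 6 is 12 (not reached); still 1 fragment(s).
Step 3: advance 1 -> fork_pos = 11 + 1 = 12. Reached multiple(s) of 6: 12 -> fragment 2 completed (2 total).
Step 4: advance 1 -> fork_pos = 12 + 1 = 13. Next multiple of 6 is 18 (not reached); still 2 fragment(s).
Step 5: advance 6 -> fork_pos = 13 + 6 = 19. Reached multiple(s) of 6: 18 -> fragment 3 completed (3 total).
Final fork_pos = 19, so 3 fragment(s) are complete. Build each: template segment -> complement -> reverse.
Fragment 1: template[0:6] = TACATA -> complement ATGTAT -> reversed TATGTA
Fragment 2: template[6:12] = TGAAAT -> complement ACTTTA -> reversed ATTTCA
Fragment 3: template[12:18] = ATTATA -> complement TAATAT -> reversed TATAAT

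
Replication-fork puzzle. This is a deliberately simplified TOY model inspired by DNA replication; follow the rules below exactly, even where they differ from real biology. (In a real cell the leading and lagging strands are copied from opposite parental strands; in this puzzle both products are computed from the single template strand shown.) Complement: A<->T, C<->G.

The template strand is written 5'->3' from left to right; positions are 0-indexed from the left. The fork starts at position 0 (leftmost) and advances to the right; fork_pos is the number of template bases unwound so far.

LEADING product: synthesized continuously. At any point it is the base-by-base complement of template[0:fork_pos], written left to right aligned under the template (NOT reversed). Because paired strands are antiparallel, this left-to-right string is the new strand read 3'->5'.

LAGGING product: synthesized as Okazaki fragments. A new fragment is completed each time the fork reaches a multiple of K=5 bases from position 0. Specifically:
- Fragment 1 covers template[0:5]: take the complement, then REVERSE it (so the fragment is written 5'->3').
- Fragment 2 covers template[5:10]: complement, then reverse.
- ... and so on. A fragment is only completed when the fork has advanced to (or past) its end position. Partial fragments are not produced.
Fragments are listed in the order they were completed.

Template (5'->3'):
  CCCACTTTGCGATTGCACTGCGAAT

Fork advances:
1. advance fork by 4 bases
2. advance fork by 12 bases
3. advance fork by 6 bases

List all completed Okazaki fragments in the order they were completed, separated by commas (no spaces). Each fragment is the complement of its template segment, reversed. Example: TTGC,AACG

Answer: GTGGG,GCAAA,CAATC,CAGTG

Derivation:
Step 1: advance 4 -> fork_pos = 0 + 4 = 4. Next multiple of 5 is 5 (not reached); still 0 fragment(s).
Step 2: advance 12 -> fork_pos = 4 + 12 = 16. Reached multiple(s) of 5: 5, 10, 15 -> fragments 1-3 completed (3 total).
Step 3: advance 6 -> fork_pos = 16 + 6 = 22. Reached multiple(s) of 5: 20 -> fragment 4 completed (4 total).
Final fork_pos = 22, so 4 fragment(s) are complete. Build each: template segment -> complement -> reverse.
Fragment 1: template[0:5] = CCCAC -> complement GGGTG -> reversed GTGGG
Fragment 2: template[5:10] = TTTGC -> complement AAACG -> reversed GCAAA
Fragment 3: template[10:15] = GATTG -> complement CTAAC -> reversed CAATC
Fragment 4: template[15:20] = CACTG -> complement GTGAC -> reversed CAGTG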